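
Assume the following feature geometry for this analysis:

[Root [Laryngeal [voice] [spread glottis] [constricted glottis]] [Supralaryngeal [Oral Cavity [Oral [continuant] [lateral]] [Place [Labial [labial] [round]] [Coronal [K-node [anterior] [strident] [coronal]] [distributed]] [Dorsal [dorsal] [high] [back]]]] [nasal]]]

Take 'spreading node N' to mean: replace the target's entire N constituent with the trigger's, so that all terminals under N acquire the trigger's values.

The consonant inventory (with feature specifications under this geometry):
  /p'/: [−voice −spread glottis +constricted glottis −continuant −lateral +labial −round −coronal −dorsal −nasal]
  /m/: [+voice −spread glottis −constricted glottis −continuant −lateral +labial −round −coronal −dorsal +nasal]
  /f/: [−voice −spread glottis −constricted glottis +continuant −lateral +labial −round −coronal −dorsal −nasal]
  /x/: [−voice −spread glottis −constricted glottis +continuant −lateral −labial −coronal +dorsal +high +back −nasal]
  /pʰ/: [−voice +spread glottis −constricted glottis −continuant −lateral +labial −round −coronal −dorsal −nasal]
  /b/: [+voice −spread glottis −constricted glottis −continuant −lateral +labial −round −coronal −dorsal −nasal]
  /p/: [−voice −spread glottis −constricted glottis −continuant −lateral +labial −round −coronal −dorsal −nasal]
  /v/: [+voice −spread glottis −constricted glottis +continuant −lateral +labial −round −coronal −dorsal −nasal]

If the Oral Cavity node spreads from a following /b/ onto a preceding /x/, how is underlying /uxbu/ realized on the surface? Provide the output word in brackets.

[upbu]

Terminals under Oral Cavity in this geometry: [continuant], [lateral], [labial], [round], [anterior], [strident], [coronal], [distributed], [dorsal], [high], [back].
Spreading Oral Cavity from /b/ onto /x/ replaces those values with /b/'s: [−continuant], [−lateral], [+labial], [−round], [−coronal], [−dorsal]. Features outside Oral Cavity ([voice], [spread glottis], [constricted glottis], …) stay as in /x/.
This feature bundle is that of [p], so /uxbu/ surfaces as [upbu].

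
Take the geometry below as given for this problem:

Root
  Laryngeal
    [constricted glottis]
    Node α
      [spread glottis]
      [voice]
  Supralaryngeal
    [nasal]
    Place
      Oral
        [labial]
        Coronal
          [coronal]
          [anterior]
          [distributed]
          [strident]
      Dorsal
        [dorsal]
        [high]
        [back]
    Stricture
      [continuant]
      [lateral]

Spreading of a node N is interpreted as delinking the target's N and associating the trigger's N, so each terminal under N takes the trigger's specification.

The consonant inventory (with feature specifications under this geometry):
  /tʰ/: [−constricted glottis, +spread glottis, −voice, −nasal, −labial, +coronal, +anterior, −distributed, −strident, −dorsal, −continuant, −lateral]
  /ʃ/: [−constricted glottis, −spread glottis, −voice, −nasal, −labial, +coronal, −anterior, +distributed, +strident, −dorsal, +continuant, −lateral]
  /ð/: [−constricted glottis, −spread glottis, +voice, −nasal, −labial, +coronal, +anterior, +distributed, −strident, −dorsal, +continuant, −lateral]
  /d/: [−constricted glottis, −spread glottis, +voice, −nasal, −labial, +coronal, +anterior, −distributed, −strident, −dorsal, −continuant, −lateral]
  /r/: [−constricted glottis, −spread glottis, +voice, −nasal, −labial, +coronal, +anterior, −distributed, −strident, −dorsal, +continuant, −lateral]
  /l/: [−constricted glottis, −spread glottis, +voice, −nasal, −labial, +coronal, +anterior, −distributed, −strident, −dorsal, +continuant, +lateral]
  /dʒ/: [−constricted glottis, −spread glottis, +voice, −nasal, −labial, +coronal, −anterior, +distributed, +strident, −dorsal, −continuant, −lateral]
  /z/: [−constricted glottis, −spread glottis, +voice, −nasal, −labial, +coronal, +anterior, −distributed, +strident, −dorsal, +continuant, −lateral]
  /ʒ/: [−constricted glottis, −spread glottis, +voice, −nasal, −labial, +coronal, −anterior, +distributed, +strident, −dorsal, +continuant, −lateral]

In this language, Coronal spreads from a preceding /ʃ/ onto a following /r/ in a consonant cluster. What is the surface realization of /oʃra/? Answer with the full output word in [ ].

[oʃʒa]

The Coronal node dominates the terminals [coronal], [anterior], [distributed], [strident].
The target acquires /ʃ/'s values for everything under Coronal — [+coronal], [−anterior], [+distributed], [+strident] — while keeping its own [constricted glottis], [spread glottis], [voice], ….
The resulting bundle matches /ʒ/ in the inventory; substituting it for /r/ gives [oʃʒa].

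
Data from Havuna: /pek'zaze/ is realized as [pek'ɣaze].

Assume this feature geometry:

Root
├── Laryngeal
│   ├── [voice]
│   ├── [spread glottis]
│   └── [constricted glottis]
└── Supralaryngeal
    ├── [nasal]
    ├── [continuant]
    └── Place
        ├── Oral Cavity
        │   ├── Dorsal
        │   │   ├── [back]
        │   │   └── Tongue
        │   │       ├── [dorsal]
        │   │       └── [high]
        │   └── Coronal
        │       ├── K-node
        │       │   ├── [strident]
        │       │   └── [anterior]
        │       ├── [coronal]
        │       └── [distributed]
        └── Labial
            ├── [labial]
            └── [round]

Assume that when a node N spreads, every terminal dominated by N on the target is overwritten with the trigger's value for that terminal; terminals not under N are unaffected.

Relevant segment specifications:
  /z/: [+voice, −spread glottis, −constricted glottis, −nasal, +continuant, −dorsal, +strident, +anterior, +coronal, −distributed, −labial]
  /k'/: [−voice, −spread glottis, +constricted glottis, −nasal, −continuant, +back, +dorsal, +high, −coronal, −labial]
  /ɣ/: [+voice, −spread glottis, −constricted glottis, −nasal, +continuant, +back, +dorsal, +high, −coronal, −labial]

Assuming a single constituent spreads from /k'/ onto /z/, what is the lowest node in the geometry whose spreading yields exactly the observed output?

Oral Cavity

The alternation /z/ → [ɣ] changes [coronal], [anterior], [distributed], [strident], [dorsal], [high], [back] and nothing else.
Tracing each changed feature up the tree, the paths first meet at Oral Cavity; any lower node misses at least one of them.
Delinking /z/'s Oral Cavity and associating /k'/'s Oral Cavity gives precisely the feature bundle of [ɣ].
[voice], [continuant] stay as in /z/ although /k'/ differs there, so no node dominating them spread; among the remaining candidates Oral Cavity is the lowest that derives the output.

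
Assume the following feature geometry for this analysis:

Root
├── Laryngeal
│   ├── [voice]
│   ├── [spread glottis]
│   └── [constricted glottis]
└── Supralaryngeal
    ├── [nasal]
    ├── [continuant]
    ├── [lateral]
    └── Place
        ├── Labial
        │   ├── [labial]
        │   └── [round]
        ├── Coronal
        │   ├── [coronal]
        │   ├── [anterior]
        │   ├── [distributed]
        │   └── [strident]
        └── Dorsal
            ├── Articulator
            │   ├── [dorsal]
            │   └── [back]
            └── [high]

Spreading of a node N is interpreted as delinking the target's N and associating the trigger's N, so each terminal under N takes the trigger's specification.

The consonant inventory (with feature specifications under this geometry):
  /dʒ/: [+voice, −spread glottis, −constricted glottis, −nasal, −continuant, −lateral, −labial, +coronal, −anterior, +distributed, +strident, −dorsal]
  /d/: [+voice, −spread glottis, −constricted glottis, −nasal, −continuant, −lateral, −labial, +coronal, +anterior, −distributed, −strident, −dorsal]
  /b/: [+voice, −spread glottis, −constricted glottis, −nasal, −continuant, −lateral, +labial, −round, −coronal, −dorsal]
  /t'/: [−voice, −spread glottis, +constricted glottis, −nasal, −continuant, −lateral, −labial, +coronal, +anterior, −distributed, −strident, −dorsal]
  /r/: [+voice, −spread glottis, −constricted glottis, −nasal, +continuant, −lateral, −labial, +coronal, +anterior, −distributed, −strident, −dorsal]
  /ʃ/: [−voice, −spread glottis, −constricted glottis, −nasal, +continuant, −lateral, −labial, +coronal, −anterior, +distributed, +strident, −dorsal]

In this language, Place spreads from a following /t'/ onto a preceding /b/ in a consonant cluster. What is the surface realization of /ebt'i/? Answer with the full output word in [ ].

The Place node dominates the terminals [labial], [round], [coronal], [anterior], [distributed], [strident], [dorsal], [back], [high].
The target acquires /t'/'s values for everything under Place — [−labial], [+coronal], [+anterior], [−distributed], [−strident], [−dorsal] — while keeping its own [voice], [spread glottis], [constricted glottis], ….
The resulting bundle matches /d/ in the inventory; substituting it for /b/ gives [edt'i].

[edt'i]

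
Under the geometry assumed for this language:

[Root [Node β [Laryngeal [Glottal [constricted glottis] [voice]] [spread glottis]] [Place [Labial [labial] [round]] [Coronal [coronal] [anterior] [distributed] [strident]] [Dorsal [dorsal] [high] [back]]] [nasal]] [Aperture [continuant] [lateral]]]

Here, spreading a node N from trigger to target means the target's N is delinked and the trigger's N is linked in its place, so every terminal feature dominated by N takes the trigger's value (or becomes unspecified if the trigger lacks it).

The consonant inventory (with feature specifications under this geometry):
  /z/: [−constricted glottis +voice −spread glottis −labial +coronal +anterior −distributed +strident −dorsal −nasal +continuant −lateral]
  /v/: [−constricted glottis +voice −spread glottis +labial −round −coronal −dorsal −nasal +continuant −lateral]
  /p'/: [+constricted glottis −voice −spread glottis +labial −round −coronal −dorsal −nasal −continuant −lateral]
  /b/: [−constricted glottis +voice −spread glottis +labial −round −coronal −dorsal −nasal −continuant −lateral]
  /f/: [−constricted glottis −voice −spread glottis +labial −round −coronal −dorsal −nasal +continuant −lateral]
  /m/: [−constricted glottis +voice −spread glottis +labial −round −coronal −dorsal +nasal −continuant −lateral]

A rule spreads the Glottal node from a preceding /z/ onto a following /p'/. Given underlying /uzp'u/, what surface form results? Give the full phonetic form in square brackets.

Glottal immediately or transitively dominates [constricted glottis], [voice].
Spreading Glottal from /z/ onto /p'/ replaces those values with /z/'s: [−constricted glottis], [+voice]. Features outside Glottal ([spread glottis], [labial], [round], …) stay as in /p'/.
The resulting bundle matches /b/ in the inventory; substituting it for /p'/ gives [uzbu].

[uzbu]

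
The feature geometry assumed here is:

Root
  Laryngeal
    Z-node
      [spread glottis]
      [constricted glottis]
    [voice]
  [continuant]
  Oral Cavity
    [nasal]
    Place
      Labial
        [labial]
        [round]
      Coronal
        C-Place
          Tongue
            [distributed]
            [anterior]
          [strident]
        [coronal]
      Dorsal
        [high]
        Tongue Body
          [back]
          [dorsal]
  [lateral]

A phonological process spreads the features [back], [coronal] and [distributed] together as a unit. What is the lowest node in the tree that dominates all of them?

[back]: Root > Oral Cavity > Place > Dorsal > Tongue Body > [back].
[coronal]: Root > Oral Cavity > Place > Coronal > [coronal].
[distributed]: Root > Oral Cavity > Place > Coronal > C-Place > Tongue > [distributed].
These paths first converge at Place; no daughter of Place dominates all 3 features, so Place is the minimal constituent.

Place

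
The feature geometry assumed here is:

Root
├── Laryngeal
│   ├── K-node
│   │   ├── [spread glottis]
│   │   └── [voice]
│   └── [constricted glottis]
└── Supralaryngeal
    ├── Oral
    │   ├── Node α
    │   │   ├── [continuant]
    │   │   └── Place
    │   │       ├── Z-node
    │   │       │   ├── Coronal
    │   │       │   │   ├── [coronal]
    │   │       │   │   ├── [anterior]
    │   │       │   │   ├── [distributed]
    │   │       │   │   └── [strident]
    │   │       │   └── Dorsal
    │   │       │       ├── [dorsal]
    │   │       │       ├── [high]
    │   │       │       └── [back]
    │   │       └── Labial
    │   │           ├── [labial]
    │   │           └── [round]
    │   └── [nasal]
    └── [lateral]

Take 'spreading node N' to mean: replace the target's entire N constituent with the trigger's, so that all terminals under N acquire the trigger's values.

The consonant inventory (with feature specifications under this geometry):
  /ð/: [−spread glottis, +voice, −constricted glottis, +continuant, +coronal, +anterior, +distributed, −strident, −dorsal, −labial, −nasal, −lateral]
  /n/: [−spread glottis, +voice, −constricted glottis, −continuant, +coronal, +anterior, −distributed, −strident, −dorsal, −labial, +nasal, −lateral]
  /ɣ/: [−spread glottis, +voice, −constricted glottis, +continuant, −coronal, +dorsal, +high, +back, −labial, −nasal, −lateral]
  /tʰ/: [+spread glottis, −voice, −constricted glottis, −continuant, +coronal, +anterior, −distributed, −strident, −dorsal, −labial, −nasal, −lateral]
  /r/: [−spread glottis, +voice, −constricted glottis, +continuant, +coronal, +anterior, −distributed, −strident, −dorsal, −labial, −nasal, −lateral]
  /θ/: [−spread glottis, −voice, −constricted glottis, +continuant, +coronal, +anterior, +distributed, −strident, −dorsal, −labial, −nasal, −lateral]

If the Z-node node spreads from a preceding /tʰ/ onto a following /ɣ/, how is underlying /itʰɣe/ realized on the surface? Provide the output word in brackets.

Z-node immediately or transitively dominates [coronal], [anterior], [distributed], [strident], [dorsal], [high], [back].
Spreading Z-node from /tʰ/ onto /ɣ/ replaces those values with /tʰ/'s: [+coronal], [+anterior], [−distributed], [−strident], [−dorsal]. Features outside Z-node ([spread glottis], [voice], [constricted glottis], …) stay as in /ɣ/.
This feature bundle is that of [r], so /itʰɣe/ surfaces as [itʰre].

[itʰre]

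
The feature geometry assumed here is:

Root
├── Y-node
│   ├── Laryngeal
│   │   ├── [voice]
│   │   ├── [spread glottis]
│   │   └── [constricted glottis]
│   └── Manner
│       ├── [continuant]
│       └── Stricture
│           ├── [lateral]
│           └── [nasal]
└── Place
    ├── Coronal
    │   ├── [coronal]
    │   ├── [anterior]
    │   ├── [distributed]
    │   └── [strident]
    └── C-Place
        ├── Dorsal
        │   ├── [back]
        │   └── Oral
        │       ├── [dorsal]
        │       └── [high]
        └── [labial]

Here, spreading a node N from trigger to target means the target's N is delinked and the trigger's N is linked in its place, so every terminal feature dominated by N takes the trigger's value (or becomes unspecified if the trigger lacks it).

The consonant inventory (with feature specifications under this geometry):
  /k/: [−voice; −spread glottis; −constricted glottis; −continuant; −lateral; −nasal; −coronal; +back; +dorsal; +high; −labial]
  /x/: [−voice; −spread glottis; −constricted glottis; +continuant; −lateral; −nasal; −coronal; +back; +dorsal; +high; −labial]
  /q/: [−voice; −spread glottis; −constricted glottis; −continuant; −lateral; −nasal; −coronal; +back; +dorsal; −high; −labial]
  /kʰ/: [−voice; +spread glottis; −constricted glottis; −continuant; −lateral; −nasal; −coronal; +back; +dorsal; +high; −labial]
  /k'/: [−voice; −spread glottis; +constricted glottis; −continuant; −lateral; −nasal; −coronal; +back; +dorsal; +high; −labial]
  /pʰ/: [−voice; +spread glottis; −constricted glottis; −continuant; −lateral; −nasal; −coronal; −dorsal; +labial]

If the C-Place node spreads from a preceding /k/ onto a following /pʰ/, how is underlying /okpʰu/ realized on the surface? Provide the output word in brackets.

[okkʰu]

Terminals under C-Place in this geometry: [back], [dorsal], [high], [labial].
The target acquires /k/'s values for everything under C-Place — [+back], [+dorsal], [+high], [−labial] — while keeping its own [voice], [spread glottis], [constricted glottis], ….
The resulting bundle matches /kʰ/ in the inventory; substituting it for /pʰ/ gives [okkʰu].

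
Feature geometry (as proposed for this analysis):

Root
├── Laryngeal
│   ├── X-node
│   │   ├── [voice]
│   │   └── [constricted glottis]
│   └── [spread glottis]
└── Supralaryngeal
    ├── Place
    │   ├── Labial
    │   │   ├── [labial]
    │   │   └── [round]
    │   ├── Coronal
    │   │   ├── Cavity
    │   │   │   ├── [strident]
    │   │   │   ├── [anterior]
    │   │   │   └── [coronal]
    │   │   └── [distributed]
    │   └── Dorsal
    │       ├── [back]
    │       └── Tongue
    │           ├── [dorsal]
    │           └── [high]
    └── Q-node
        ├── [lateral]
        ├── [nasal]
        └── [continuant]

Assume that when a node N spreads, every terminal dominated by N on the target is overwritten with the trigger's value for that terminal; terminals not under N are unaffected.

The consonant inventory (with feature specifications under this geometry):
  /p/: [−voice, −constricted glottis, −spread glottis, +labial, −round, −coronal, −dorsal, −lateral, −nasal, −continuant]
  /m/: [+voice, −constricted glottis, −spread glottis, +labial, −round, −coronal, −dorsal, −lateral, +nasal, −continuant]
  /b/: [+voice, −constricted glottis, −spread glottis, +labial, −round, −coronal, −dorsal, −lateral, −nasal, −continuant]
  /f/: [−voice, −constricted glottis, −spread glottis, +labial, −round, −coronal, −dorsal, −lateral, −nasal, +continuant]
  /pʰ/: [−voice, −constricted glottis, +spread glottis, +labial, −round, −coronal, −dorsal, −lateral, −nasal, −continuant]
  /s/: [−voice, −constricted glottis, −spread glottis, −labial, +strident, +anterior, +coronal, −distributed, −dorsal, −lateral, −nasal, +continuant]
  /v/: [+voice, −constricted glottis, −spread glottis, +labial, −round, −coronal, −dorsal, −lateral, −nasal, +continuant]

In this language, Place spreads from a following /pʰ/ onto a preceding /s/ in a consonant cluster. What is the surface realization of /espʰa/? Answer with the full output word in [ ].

[efpʰa]

Place immediately or transitively dominates [labial], [round], [strident], [anterior], [coronal], [distributed], [back], [dorsal], [high].
The target acquires /pʰ/'s values for everything under Place — [+labial], [−round], [−coronal], [−dorsal] — while keeping its own [voice], [constricted glottis], [spread glottis], ….
The resulting bundle matches /f/ in the inventory; substituting it for /s/ gives [efpʰa].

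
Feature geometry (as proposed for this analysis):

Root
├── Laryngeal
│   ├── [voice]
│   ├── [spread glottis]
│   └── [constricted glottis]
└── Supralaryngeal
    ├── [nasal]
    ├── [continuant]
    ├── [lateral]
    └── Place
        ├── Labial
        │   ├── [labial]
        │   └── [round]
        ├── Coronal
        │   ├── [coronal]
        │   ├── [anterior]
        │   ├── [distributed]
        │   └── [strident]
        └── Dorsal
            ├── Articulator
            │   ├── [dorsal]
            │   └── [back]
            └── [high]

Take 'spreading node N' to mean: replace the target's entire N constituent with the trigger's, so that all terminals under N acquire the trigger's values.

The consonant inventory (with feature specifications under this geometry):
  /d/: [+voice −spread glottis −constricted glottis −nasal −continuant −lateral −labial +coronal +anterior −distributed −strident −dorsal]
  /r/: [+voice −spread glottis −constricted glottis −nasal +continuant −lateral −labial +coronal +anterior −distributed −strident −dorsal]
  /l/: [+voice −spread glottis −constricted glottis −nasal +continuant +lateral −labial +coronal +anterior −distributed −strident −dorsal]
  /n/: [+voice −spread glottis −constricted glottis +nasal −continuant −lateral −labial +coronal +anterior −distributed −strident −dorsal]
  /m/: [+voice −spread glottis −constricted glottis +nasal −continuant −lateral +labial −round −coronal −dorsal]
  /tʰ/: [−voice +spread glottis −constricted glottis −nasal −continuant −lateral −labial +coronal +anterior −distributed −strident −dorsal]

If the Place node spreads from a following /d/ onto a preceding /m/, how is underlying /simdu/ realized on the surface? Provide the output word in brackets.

Terminals under Place in this geometry: [labial], [round], [coronal], [anterior], [distributed], [strident], [dorsal], [back], [high].
Spreading Place from /d/ onto /m/ replaces those values with /d/'s: [−labial], [+coronal], [+anterior], [−distributed], [−strident], [−dorsal]. Features outside Place ([voice], [spread glottis], [constricted glottis], …) stay as in /m/.
Among the inventory, only /n/ has exactly this specification, giving the surface form [sindu].

[sindu]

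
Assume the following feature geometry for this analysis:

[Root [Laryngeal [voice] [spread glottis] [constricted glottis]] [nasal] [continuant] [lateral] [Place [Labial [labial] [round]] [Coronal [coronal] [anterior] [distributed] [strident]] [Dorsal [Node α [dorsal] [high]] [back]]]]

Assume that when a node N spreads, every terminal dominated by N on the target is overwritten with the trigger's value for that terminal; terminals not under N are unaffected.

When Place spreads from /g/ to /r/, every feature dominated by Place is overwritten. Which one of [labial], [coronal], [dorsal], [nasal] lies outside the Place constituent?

Under this geometry, Place contains [labial], [round], [coronal], [anterior], [distributed], [strident], [dorsal], [high], [back].
[dorsal], [coronal], [labial] all lie under Place, so they are overwritten when Place spreads.
[nasal] is not within the Place subtree (it hangs from Root), so /r/'s [nasal] value survives.

[nasal]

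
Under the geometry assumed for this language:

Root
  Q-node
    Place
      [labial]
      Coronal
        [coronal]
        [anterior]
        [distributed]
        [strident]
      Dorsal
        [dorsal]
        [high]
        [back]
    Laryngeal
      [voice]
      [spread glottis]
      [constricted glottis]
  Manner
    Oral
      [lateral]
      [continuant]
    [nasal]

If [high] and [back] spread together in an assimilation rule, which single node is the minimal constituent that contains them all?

Dorsal

[high] is immediately dominated by Dorsal.
[back] is immediately dominated by Dorsal.
The listed terminals split across distinct daughters of Dorsal, so Dorsal itself is the smallest node containing them all.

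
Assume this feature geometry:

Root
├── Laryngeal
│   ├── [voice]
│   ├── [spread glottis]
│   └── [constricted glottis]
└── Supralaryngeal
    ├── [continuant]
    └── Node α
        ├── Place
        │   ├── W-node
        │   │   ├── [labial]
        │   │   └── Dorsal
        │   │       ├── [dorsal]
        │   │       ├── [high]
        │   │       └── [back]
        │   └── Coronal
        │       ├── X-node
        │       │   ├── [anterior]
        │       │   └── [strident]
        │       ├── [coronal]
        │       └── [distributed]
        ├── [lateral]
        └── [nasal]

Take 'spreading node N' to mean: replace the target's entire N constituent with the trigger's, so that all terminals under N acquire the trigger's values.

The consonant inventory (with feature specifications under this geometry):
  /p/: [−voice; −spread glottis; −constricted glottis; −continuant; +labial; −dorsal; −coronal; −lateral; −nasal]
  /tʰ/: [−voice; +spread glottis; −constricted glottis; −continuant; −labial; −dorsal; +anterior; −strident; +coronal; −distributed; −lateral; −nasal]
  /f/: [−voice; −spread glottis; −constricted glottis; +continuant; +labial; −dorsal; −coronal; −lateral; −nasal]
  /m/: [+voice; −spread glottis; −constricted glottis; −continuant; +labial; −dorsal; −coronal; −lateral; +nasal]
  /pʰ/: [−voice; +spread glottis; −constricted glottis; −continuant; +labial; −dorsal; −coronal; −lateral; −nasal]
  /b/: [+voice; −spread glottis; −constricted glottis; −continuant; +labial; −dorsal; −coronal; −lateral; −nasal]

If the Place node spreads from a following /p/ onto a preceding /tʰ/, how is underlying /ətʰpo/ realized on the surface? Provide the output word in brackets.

[əpʰpo]

Place immediately or transitively dominates [labial], [dorsal], [high], [back], [anterior], [strident], [coronal], [distributed].
Spreading Place from /p/ onto /tʰ/ replaces those values with /p/'s: [+labial], [−dorsal], [−coronal]. Features outside Place ([voice], [spread glottis], [constricted glottis], …) stay as in /tʰ/.
This feature bundle is that of [pʰ], so /ətʰpo/ surfaces as [əpʰpo].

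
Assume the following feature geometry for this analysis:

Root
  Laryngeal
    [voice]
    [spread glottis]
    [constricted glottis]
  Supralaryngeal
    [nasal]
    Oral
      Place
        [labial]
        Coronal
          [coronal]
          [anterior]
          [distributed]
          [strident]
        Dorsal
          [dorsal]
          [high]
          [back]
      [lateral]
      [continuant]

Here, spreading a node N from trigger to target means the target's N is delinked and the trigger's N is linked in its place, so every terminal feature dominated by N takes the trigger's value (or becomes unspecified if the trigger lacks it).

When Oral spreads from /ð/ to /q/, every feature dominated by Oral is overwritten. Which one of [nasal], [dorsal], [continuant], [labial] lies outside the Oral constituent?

Oral dominates exactly [labial], [coronal], [anterior], [distributed], [strident], [dorsal], [high], [back], [lateral], [continuant].
[continuant], [dorsal], [labial] all lie under Oral, so they are overwritten when Oral spreads.
[nasal] is not within the Oral subtree (it hangs from Supralaryngeal), so /q/'s [nasal] value survives.

[nasal]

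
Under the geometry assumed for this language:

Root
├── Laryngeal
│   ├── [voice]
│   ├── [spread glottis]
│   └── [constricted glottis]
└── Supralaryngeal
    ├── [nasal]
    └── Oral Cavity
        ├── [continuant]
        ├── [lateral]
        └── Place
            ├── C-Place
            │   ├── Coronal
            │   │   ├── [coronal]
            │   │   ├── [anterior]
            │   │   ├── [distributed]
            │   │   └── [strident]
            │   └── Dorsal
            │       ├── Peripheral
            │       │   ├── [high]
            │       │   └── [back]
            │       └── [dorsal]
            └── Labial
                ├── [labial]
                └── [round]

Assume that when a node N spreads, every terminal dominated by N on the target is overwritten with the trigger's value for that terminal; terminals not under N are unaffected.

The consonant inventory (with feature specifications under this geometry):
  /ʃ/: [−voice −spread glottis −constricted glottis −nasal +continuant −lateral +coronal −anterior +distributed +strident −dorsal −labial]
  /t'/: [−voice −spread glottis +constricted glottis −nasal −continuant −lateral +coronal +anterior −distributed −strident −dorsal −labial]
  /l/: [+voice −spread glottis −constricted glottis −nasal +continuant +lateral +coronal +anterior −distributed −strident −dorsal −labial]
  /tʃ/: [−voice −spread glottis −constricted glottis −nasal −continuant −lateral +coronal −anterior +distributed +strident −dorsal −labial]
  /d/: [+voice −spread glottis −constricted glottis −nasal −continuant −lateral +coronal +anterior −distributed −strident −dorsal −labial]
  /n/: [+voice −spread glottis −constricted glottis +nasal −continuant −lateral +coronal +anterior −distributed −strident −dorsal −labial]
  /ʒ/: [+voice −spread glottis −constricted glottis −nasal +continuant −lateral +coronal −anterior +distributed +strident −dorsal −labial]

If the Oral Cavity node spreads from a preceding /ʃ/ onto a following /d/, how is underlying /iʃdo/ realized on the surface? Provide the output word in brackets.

[iʃʒo]

The Oral Cavity node dominates the terminals [continuant], [lateral], [coronal], [anterior], [distributed], [strident], [high], [back], [dorsal], [labial], [round].
The target acquires /ʃ/'s values for everything under Oral Cavity — [+continuant], [−lateral], [+coronal], [−anterior], [+distributed], [+strident], [−dorsal], [−labial] — while keeping its own [voice], [spread glottis], [constricted glottis], ….
The resulting bundle matches /ʒ/ in the inventory; substituting it for /d/ gives [iʃʒo].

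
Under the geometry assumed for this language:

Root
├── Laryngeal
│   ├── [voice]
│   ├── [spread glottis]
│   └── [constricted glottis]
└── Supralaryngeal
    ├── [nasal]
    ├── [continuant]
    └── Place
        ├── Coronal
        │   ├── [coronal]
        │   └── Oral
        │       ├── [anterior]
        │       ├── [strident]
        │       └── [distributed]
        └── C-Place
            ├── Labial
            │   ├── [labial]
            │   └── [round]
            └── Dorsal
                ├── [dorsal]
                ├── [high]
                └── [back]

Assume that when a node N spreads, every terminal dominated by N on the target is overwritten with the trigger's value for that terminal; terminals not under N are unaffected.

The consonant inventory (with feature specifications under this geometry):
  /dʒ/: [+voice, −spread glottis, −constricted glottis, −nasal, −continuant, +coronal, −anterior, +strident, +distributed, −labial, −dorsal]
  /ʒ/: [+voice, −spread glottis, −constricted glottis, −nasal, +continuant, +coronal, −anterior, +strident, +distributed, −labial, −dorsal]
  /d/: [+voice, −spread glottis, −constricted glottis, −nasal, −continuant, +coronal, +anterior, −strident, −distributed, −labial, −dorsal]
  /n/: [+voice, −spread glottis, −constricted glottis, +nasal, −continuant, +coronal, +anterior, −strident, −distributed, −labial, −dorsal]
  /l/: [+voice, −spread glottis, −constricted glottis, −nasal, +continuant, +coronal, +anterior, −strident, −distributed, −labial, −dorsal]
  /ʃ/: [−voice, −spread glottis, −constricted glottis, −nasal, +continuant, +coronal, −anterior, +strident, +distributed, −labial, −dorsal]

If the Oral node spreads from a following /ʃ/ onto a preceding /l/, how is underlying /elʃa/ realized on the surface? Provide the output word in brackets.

Terminals under Oral in this geometry: [anterior], [strident], [distributed].
The target acquires /ʃ/'s values for everything under Oral — [−anterior], [+strident], [+distributed] — while keeping its own [voice], [spread glottis], [constricted glottis], ….
Among the inventory, only /ʒ/ has exactly this specification, giving the surface form [eʒʃa].

[eʒʃa]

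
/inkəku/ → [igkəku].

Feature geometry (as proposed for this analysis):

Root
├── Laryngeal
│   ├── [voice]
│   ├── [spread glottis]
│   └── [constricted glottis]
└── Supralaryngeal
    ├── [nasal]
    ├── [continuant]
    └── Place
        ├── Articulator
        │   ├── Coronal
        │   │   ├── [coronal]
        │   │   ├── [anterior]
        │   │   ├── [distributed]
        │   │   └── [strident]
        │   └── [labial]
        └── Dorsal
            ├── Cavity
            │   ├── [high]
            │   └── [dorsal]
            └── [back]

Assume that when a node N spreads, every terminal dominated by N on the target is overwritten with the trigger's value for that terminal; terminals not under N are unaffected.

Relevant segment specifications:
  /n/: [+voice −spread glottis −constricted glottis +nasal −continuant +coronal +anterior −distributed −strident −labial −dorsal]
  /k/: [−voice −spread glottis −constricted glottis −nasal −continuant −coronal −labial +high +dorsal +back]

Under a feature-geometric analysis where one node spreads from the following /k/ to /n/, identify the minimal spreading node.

/n/ and [g] differ in [nasal], [coronal], [anterior], [distributed], [strident], [dorsal], [high], [back]; every other specified feature is identical.
Tracing each changed feature up the tree, the paths first meet at Supralaryngeal; any lower node misses at least one of them.
If Supralaryngeal spreads, every terminal under it takes /k/'s value, producing [g] as observed.
Since [voice] is preserved even though /k/ disagrees there, no node above Supralaryngeal spread.

Supralaryngeal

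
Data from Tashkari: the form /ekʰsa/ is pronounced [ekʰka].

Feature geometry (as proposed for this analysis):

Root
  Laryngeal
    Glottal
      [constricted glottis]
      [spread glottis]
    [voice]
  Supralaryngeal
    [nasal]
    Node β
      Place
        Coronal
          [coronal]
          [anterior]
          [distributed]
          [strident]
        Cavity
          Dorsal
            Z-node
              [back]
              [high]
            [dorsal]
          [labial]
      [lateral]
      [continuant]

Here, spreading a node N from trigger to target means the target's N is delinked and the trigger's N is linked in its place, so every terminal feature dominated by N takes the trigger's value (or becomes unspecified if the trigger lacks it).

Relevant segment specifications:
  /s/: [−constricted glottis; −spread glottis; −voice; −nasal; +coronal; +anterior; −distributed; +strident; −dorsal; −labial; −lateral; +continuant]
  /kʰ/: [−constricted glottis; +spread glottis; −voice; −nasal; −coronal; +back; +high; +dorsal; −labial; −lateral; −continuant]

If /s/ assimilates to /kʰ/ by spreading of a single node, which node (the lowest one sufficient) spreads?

The alternation /s/ → [k] changes [continuant], [coronal], [anterior], [distributed], [strident], [dorsal], [high], [back] and nothing else.
The smallest constituent containing every changed terminal is Node β — each of its daughters lacks at least one of the affected features.
Spreading Node β from /kʰ/ overwrites each of those terminals with /kʰ/'s values, yielding exactly [k].
[spread glottis], a feature on which the two segments disagree outside Node β, is unchanged — nothing dominating it spread, and Node β is the minimal sufficient constituent.

Node β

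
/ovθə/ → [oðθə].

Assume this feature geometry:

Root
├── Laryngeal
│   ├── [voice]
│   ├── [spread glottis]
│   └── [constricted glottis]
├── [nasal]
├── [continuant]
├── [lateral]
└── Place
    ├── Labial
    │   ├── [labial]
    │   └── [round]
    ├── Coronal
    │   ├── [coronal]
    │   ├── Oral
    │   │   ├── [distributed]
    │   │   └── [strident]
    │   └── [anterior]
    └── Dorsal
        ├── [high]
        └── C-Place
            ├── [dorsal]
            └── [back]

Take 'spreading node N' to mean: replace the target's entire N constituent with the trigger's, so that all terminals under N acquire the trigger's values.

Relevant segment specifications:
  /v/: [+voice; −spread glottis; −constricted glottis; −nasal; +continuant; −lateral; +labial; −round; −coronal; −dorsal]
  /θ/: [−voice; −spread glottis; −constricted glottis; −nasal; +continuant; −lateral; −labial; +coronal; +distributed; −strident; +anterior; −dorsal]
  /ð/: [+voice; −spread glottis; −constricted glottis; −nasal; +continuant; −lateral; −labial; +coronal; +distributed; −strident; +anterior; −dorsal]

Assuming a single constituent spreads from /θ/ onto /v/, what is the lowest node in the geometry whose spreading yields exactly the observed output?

Place

/v/ and [ð] differ in [labial], [round], [coronal], [anterior], [distributed], [strident]; every other specified feature is identical.
These terminals are all dominated by Place, and no proper subconstituent of Place covers them all; Place is their lowest common ancestor.
Spreading Place from /θ/ overwrites each of those terminals with /θ/'s values, yielding exactly [ð].
Since [voice] is preserved even though /θ/ disagrees there, no node above Place spread.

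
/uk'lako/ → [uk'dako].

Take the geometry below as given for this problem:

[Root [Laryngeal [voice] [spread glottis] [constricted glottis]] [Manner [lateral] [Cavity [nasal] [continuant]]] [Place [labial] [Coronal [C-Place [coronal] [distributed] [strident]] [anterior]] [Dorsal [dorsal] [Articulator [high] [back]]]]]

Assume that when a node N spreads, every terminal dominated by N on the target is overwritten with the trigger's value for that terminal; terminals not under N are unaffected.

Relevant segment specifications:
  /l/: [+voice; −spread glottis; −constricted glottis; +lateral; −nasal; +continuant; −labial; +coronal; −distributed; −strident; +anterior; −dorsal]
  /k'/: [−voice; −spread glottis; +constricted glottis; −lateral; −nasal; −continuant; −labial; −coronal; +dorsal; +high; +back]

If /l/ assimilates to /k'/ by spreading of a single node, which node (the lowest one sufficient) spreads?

The alternation /l/ → [d] changes [continuant], [lateral] and nothing else.
The smallest constituent containing every changed terminal is Manner — each of its daughters lacks at least one of the affected features.
If Manner spreads, every terminal under it takes /k'/'s value, producing [d] as observed.
Had Root spread, [coronal], [constricted glottis] would have taken /k'/'s values; they stay as in /l/, confirming the spreading constituent is exactly Manner.

Manner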